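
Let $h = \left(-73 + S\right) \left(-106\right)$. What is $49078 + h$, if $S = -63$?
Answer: $63494$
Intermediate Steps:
$h = 14416$ ($h = \left(-73 - 63\right) \left(-106\right) = \left(-136\right) \left(-106\right) = 14416$)
$49078 + h = 49078 + 14416 = 63494$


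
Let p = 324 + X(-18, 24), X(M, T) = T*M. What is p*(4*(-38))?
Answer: 16416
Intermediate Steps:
X(M, T) = M*T
p = -108 (p = 324 - 18*24 = 324 - 432 = -108)
p*(4*(-38)) = -432*(-38) = -108*(-152) = 16416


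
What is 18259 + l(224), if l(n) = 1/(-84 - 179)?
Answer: 4802116/263 ≈ 18259.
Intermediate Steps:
l(n) = -1/263 (l(n) = 1/(-263) = -1/263)
18259 + l(224) = 18259 - 1/263 = 4802116/263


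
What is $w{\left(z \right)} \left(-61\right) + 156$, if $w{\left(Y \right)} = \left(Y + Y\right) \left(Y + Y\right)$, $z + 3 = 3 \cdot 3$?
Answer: $-8628$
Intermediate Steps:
$z = 6$ ($z = -3 + 3 \cdot 3 = -3 + 9 = 6$)
$w{\left(Y \right)} = 4 Y^{2}$ ($w{\left(Y \right)} = 2 Y 2 Y = 4 Y^{2}$)
$w{\left(z \right)} \left(-61\right) + 156 = 4 \cdot 6^{2} \left(-61\right) + 156 = 4 \cdot 36 \left(-61\right) + 156 = 144 \left(-61\right) + 156 = -8784 + 156 = -8628$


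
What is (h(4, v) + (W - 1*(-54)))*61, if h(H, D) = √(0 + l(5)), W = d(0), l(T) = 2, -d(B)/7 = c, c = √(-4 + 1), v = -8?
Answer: 3294 + 61*√2 - 427*I*√3 ≈ 3380.3 - 739.59*I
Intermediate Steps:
c = I*√3 (c = √(-3) = I*√3 ≈ 1.732*I)
d(B) = -7*I*√3
W = -7*I*√3 ≈ -12.124*I
h(H, D) = √2 (h(H, D) = √(0 + 2) = √2)
(h(4, v) + (W - 1*(-54)))*61 = (√2 + (-7*I*√3 - 1*(-54)))*61 = (√2 + (-7*I*√3 + 54))*61 = (√2 + (54 - 7*I*√3))*61 = (54 + √2 - 7*I*√3)*61 = 3294 + 61*√2 - 427*I*√3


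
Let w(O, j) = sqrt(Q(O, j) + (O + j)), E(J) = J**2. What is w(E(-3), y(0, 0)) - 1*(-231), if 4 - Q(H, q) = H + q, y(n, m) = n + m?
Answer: 233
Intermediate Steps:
y(n, m) = m + n
Q(H, q) = 4 - H - q (Q(H, q) = 4 - (H + q) = 4 + (-H - q) = 4 - H - q)
w(O, j) = 2 (w(O, j) = sqrt((4 - O - j) + (O + j)) = sqrt(4) = 2)
w(E(-3), y(0, 0)) - 1*(-231) = 2 - 1*(-231) = 2 + 231 = 233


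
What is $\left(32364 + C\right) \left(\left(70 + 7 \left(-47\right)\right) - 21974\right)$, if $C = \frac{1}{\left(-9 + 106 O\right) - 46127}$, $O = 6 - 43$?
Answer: $- \frac{12006391469621}{16686} \approx -7.1955 \cdot 10^{8}$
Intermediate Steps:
$O = -37$ ($O = 6 - 43 = -37$)
$C = - \frac{1}{50058}$ ($C = \frac{1}{\left(-9 + 106 \left(-37\right)\right) - 46127} = \frac{1}{\left(-9 - 3922\right) - 46127} = \frac{1}{-3931 - 46127} = \frac{1}{-50058} = - \frac{1}{50058} \approx -1.9977 \cdot 10^{-5}$)
$\left(32364 + C\right) \left(\left(70 + 7 \left(-47\right)\right) - 21974\right) = \left(32364 - \frac{1}{50058}\right) \left(\left(70 + 7 \left(-47\right)\right) - 21974\right) = \frac{1620077111 \left(\left(70 - 329\right) - 21974\right)}{50058} = \frac{1620077111 \left(-259 - 21974\right)}{50058} = \frac{1620077111}{50058} \left(-22233\right) = - \frac{12006391469621}{16686}$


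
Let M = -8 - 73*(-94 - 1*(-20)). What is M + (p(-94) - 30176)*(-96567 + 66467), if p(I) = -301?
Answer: 917363094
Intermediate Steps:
M = 5394 (M = -8 - 73*(-94 + 20) = -8 - 73*(-74) = -8 + 5402 = 5394)
M + (p(-94) - 30176)*(-96567 + 66467) = 5394 + (-301 - 30176)*(-96567 + 66467) = 5394 - 30477*(-30100) = 5394 + 917357700 = 917363094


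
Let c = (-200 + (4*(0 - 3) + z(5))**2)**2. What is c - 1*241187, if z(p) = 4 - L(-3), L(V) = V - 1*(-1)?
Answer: -214291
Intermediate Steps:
L(V) = 1 + V (L(V) = V + 1 = 1 + V)
z(p) = 6 (z(p) = 4 - (1 - 3) = 4 - 1*(-2) = 4 + 2 = 6)
c = 26896 (c = (-200 + (4*(0 - 3) + 6)**2)**2 = (-200 + (4*(-3) + 6)**2)**2 = (-200 + (-12 + 6)**2)**2 = (-200 + (-6)**2)**2 = (-200 + 36)**2 = (-164)**2 = 26896)
c - 1*241187 = 26896 - 1*241187 = 26896 - 241187 = -214291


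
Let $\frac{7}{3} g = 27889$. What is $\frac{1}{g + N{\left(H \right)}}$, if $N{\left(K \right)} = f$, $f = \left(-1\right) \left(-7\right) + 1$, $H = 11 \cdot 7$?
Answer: $\frac{7}{83723} \approx 8.3609 \cdot 10^{-5}$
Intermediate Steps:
$H = 77$
$g = \frac{83667}{7}$ ($g = \frac{3}{7} \cdot 27889 = \frac{83667}{7} \approx 11952.0$)
$f = 8$ ($f = 7 + 1 = 8$)
$N{\left(K \right)} = 8$
$\frac{1}{g + N{\left(H \right)}} = \frac{1}{\frac{83667}{7} + 8} = \frac{1}{\frac{83723}{7}} = \frac{7}{83723}$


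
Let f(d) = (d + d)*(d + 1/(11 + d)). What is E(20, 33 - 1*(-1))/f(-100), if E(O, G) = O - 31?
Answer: -979/1780200 ≈ -0.00054994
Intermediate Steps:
f(d) = 2*d*(d + 1/(11 + d)) (f(d) = (2*d)*(d + 1/(11 + d)) = 2*d*(d + 1/(11 + d)))
E(O, G) = -31 + O
E(20, 33 - 1*(-1))/f(-100) = (-31 + 20)/((2*(-100)*(1 + (-100)² + 11*(-100))/(11 - 100))) = -11*89/(200*(1 + 10000 - 1100)) = -11/(2*(-100)*(-1/89)*8901) = -11/1780200/89 = -11*89/1780200 = -979/1780200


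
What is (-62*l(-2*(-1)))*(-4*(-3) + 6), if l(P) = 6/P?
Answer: -3348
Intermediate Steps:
(-62*l(-2*(-1)))*(-4*(-3) + 6) = (-372/((-2*(-1))))*(-4*(-3) + 6) = (-372/2)*(12 + 6) = -372/2*18 = -62*3*18 = -186*18 = -3348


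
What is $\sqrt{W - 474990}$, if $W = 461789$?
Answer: $i \sqrt{13201} \approx 114.9 i$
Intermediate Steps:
$\sqrt{W - 474990} = \sqrt{461789 - 474990} = \sqrt{-13201} = i \sqrt{13201}$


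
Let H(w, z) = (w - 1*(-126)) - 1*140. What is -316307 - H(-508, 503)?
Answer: -315785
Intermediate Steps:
H(w, z) = -14 + w (H(w, z) = (w + 126) - 140 = (126 + w) - 140 = -14 + w)
-316307 - H(-508, 503) = -316307 - (-14 - 508) = -316307 - 1*(-522) = -316307 + 522 = -315785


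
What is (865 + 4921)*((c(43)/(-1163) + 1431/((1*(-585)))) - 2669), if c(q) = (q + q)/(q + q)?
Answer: -1168471342082/75595 ≈ -1.5457e+7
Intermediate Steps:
c(q) = 1 (c(q) = (2*q)/((2*q)) = (2*q)*(1/(2*q)) = 1)
(865 + 4921)*((c(43)/(-1163) + 1431/((1*(-585)))) - 2669) = (865 + 4921)*((1/(-1163) + 1431/((1*(-585)))) - 2669) = 5786*((1*(-1/1163) + 1431/(-585)) - 2669) = 5786*((-1/1163 + 1431*(-1/585)) - 2669) = 5786*((-1/1163 - 159/65) - 2669) = 5786*(-184982/75595 - 2669) = 5786*(-201948037/75595) = -1168471342082/75595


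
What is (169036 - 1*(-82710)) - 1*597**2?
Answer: -104663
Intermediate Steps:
(169036 - 1*(-82710)) - 1*597**2 = (169036 + 82710) - 1*356409 = 251746 - 356409 = -104663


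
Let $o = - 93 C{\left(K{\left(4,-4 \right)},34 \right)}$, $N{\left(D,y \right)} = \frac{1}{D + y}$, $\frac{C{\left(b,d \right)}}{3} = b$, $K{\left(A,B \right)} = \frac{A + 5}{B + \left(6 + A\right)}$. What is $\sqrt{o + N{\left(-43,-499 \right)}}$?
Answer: $\frac{i \sqrt{30735194}}{271} \approx 20.457 i$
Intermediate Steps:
$K{\left(A,B \right)} = \frac{5 + A}{6 + A + B}$
$C{\left(b,d \right)} = 3 b$
$o = - \frac{837}{2}$ ($o = - 93 \cdot 3 \frac{5 + 4}{6 + 4 - 4} = - 93 \cdot 3 \cdot \frac{1}{6} \cdot 9 = - 93 \cdot 3 \cdot \frac{3}{2} = \left(-93\right) \frac{9}{2} = - \frac{837}{2} \approx -418.5$)
$\sqrt{o + N{\left(-43,-499 \right)}} = \sqrt{- \frac{837}{2} + \frac{1}{-43 - 499}} = \sqrt{- \frac{837}{2} + \frac{1}{-542}} = \sqrt{- \frac{837}{2} - \frac{1}{542}} = \sqrt{- \frac{113414}{271}} = \frac{i \sqrt{30735194}}{271}$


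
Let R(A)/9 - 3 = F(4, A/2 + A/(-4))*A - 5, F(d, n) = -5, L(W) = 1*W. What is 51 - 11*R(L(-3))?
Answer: -1236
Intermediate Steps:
L(W) = W
R(A) = -18 - 45*A (R(A) = 27 + 9*(-5*A - 5) = 27 + 9*(-5 - 5*A) = 27 + (-45 - 45*A) = -18 - 45*A)
51 - 11*R(L(-3)) = 51 - 11*(-18 - 45*(-3)) = 51 - 11*(-18 + 135) = 51 - 11*117 = 51 - 1287 = -1236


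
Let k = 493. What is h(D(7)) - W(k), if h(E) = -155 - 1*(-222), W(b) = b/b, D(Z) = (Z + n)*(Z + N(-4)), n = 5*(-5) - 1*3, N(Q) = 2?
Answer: 66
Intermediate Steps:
n = -28 (n = -25 - 3 = -28)
D(Z) = (-28 + Z)*(2 + Z) (D(Z) = (Z - 28)*(Z + 2) = (-28 + Z)*(2 + Z))
W(b) = 1
h(E) = 67 (h(E) = -155 + 222 = 67)
h(D(7)) - W(k) = 67 - 1*1 = 67 - 1 = 66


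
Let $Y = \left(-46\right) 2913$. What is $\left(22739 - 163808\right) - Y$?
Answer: $-7071$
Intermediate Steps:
$Y = -133998$
$\left(22739 - 163808\right) - Y = \left(22739 - 163808\right) - -133998 = -141069 + 133998 = -7071$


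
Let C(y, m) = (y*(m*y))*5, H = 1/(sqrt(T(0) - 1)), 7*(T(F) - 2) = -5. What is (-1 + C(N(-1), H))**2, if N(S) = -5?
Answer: 109377/2 - 125*sqrt(14) ≈ 54221.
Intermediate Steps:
T(F) = 9/7 (T(F) = 2 + (1/7)*(-5) = 2 - 5/7 = 9/7)
H = sqrt(14)/2 (H = 1/(sqrt(9/7 - 1)) = 1/(sqrt(2/7)) = 1/(sqrt(14)/7) = sqrt(14)/2 ≈ 1.8708)
C(y, m) = 5*m*y**2 (C(y, m) = (m*y**2)*5 = 5*m*y**2)
(-1 + C(N(-1), H))**2 = (-1 + 5*(sqrt(14)/2)*(-5)**2)**2 = (-1 + 5*(sqrt(14)/2)*25)**2 = (-1 + 125*sqrt(14)/2)**2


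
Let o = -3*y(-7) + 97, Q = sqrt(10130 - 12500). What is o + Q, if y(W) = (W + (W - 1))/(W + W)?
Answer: 1313/14 + I*sqrt(2370) ≈ 93.786 + 48.683*I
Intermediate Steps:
Q = I*sqrt(2370) (Q = sqrt(-2370) = I*sqrt(2370) ≈ 48.683*I)
y(W) = (-1 + 2*W)/(2*W) (y(W) = (W + (-1 + W))/((2*W)) = (-1 + 2*W)*(1/(2*W)) = (-1 + 2*W)/(2*W))
o = 1313/14 (o = -3*(-1/2 - 7)/(-7) + 97 = -(-3)*(-15)/(7*2) + 97 = -3*15/14 + 97 = -45/14 + 97 = 1313/14 ≈ 93.786)
o + Q = 1313/14 + I*sqrt(2370)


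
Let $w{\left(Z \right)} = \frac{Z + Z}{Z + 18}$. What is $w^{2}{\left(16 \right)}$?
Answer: $\frac{256}{289} \approx 0.88581$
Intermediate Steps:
$w{\left(Z \right)} = \frac{2 Z}{18 + Z}$
$w^{2}{\left(16 \right)} = \left(2 \cdot 16 \frac{1}{18 + 16}\right)^{2} = \left(2 \cdot 16 \cdot \frac{1}{34}\right)^{2} = \left(\frac{16}{17}\right)^{2} = \frac{256}{289}$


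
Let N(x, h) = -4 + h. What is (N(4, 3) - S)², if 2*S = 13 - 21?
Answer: 9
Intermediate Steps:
S = -4 (S = (13 - 21)/2 = (½)*(-8) = -4)
(N(4, 3) - S)² = ((-4 + 3) - 1*(-4))² = (-1 + 4)² = 3² = 9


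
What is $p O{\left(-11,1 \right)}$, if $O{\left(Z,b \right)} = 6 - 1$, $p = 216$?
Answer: $1080$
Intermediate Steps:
$O{\left(Z,b \right)} = 5$ ($O{\left(Z,b \right)} = 6 - 1 = 5$)
$p O{\left(-11,1 \right)} = 216 \cdot 5 = 1080$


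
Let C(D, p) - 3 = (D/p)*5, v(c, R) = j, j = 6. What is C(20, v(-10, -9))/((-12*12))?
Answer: -59/432 ≈ -0.13657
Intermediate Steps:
v(c, R) = 6
C(D, p) = 3 + 5*D/p (C(D, p) = 3 + (D/p)*5 = 3 + 5*D/p)
C(20, v(-10, -9))/((-12*12)) = (3 + 5*20/6)/((-12*12)) = (3 + 5*20*(1/6))/(-144) = (3 + 50/3)*(-1/144) = (59/3)*(-1/144) = -59/432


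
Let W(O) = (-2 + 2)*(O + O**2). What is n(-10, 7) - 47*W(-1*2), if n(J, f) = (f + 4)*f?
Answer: 77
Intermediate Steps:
n(J, f) = f*(4 + f) (n(J, f) = (4 + f)*f = f*(4 + f))
W(O) = 0 (W(O) = 0*(O + O**2) = 0)
n(-10, 7) - 47*W(-1*2) = 7*(4 + 7) - 47*0 = 7*11 + 0 = 77 + 0 = 77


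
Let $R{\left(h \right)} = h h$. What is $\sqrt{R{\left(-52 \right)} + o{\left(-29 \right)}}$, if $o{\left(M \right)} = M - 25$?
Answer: $5 \sqrt{106} \approx 51.478$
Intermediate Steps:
$o{\left(M \right)} = -25 + M$
$R{\left(h \right)} = h^{2}$
$\sqrt{R{\left(-52 \right)} + o{\left(-29 \right)}} = \sqrt{\left(-52\right)^{2} - 54} = \sqrt{2704 - 54} = \sqrt{2650} = 5 \sqrt{106}$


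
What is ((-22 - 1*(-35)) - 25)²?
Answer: 144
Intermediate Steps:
((-22 - 1*(-35)) - 25)² = ((-22 + 35) - 25)² = (13 - 25)² = (-12)² = 144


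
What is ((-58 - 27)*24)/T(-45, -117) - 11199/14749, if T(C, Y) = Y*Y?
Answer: -61130357/67299687 ≈ -0.90833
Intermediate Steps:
T(C, Y) = Y**2
((-58 - 27)*24)/T(-45, -117) - 11199/14749 = ((-58 - 27)*24)/((-117)**2) - 11199/14749 = -85*24/13689 - 11199*1/14749 = -2040*1/13689 - 11199/14749 = -680/4563 - 11199/14749 = -61130357/67299687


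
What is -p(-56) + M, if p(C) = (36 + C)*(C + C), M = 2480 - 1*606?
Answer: -366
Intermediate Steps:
M = 1874 (M = 2480 - 606 = 1874)
p(C) = 2*C*(36 + C) (p(C) = (36 + C)*(2*C) = 2*C*(36 + C))
-p(-56) + M = -2*(-56)*(36 - 56) + 1874 = -2*(-56)*(-20) + 1874 = -1*2240 + 1874 = -2240 + 1874 = -366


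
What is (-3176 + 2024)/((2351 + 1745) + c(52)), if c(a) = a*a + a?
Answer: -96/571 ≈ -0.16813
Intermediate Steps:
c(a) = a + a² (c(a) = a² + a = a + a²)
(-3176 + 2024)/((2351 + 1745) + c(52)) = (-3176 + 2024)/((2351 + 1745) + 52*(1 + 52)) = -1152/(4096 + 52*53) = -1152/(4096 + 2756) = -1152/6852 = -1152*1/6852 = -96/571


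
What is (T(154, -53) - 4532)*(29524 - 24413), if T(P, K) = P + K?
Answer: -22646841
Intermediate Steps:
T(P, K) = K + P
(T(154, -53) - 4532)*(29524 - 24413) = ((-53 + 154) - 4532)*(29524 - 24413) = (101 - 4532)*5111 = -4431*5111 = -22646841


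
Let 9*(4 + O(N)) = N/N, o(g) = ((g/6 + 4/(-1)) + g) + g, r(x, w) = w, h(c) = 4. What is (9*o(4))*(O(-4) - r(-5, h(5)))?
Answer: -994/3 ≈ -331.33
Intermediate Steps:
o(g) = -4 + 13*g/6 (o(g) = ((g*(1/6) + 4*(-1)) + g) + g = ((g/6 - 4) + g) + g = ((-4 + g/6) + g) + g = (-4 + 7*g/6) + g = -4 + 13*g/6)
O(N) = -35/9 (O(N) = -4 + (N/N)/9 = -4 + (1/9)*1 = -4 + 1/9 = -35/9)
(9*o(4))*(O(-4) - r(-5, h(5))) = (9*(-4 + (13/6)*4))*(-35/9 - 1*4) = (9*(-4 + 26/3))*(-35/9 - 4) = (9*(14/3))*(-71/9) = 42*(-71/9) = -994/3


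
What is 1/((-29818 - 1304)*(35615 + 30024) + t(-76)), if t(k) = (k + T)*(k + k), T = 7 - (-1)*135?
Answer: -1/2042826990 ≈ -4.8952e-10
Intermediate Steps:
T = 142 (T = 7 - 1*(-135) = 7 + 135 = 142)
t(k) = 2*k*(142 + k) (t(k) = (k + 142)*(k + k) = (142 + k)*(2*k) = 2*k*(142 + k))
1/((-29818 - 1304)*(35615 + 30024) + t(-76)) = 1/((-29818 - 1304)*(35615 + 30024) + 2*(-76)*(142 - 76)) = 1/(-31122*65639 + 2*(-76)*66) = 1/(-2042816958 - 10032) = 1/(-2042826990) = -1/2042826990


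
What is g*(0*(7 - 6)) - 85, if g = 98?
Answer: -85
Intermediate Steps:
g*(0*(7 - 6)) - 85 = 98*(0*(7 - 6)) - 85 = 98*(0*1) - 85 = 98*0 - 85 = 0 - 85 = -85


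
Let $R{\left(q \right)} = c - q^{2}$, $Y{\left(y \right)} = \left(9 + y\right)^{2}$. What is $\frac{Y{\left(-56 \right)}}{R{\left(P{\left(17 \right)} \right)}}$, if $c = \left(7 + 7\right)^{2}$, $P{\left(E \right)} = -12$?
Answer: $\frac{2209}{52} \approx 42.481$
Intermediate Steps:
$c = 196$ ($c = 14^{2} = 196$)
$R{\left(q \right)} = 196 - q^{2}$
$\frac{Y{\left(-56 \right)}}{R{\left(P{\left(17 \right)} \right)}} = \frac{\left(9 - 56\right)^{2}}{196 - \left(-12\right)^{2}} = \frac{\left(-47\right)^{2}}{196 - 144} = \frac{2209}{196 - 144} = \frac{2209}{52}$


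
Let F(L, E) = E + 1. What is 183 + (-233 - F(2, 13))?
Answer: -64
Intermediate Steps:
F(L, E) = 1 + E
183 + (-233 - F(2, 13)) = 183 + (-233 - (1 + 13)) = 183 + (-233 - 1*14) = 183 + (-233 - 14) = 183 - 247 = -64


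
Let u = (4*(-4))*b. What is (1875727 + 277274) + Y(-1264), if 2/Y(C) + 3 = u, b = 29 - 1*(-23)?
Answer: 1797755833/835 ≈ 2.1530e+6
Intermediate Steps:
b = 52 (b = 29 + 23 = 52)
u = -832 (u = (4*(-4))*52 = -16*52 = -832)
Y(C) = -2/835 (Y(C) = 2/(-3 - 832) = 2/(-835) = 2*(-1/835) = -2/835)
(1875727 + 277274) + Y(-1264) = (1875727 + 277274) - 2/835 = 2153001 - 2/835 = 1797755833/835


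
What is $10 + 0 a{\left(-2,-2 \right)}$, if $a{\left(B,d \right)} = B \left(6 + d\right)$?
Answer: $10$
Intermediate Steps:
$10 + 0 a{\left(-2,-2 \right)} = 10 + 0 \left(- 2 \left(6 - 2\right)\right) = 10 + 0 \left(\left(-2\right) 4\right) = 10 + 0 \left(-8\right) = 10 + 0 = 10$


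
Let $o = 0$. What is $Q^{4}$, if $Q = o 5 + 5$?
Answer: $625$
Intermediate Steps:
$Q = 5$ ($Q = 0 \cdot 5 + 5 = 0 + 5 = 5$)
$Q^{4} = 5^{4} = 625$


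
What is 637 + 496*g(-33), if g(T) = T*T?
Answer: 540781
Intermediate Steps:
g(T) = T²
637 + 496*g(-33) = 637 + 496*(-33)² = 637 + 496*1089 = 637 + 540144 = 540781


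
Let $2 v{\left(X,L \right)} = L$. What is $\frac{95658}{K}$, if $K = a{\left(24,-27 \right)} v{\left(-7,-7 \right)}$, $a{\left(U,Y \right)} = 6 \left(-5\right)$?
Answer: $\frac{31886}{35} \approx 911.03$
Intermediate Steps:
$a{\left(U,Y \right)} = -30$
$v{\left(X,L \right)} = \frac{L}{2}$
$K = 105$ ($K = - 30 \cdot \frac{1}{2} \left(-7\right) = \left(-30\right) \left(- \frac{7}{2}\right) = 105$)
$\frac{95658}{K} = \frac{95658}{105} = 95658 \cdot \frac{1}{105} = \frac{31886}{35}$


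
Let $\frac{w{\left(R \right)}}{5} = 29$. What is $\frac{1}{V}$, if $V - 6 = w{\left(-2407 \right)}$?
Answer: $\frac{1}{151} \approx 0.0066225$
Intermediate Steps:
$w{\left(R \right)} = 145$ ($w{\left(R \right)} = 5 \cdot 29 = 145$)
$V = 151$ ($V = 6 + 145 = 151$)
$\frac{1}{V} = \frac{1}{151}$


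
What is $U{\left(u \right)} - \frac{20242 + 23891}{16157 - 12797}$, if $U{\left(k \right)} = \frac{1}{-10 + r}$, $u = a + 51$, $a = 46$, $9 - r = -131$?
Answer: $- \frac{191131}{14560} \approx -13.127$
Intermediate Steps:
$r = 140$ ($r = 9 - -131 = 9 + 131 = 140$)
$u = 97$ ($u = 46 + 51 = 97$)
$U{\left(k \right)} = \frac{1}{130}$ ($U{\left(k \right)} = \frac{1}{-10 + 140} = \frac{1}{130}$)
$U{\left(u \right)} - \frac{20242 + 23891}{16157 - 12797} = \frac{1}{130} - \frac{20242 + 23891}{16157 - 12797} = \frac{1}{130} - \frac{44133}{3360} = \frac{1}{130} - 44133 \cdot \frac{1}{3360} = \frac{1}{130} - \frac{14711}{1120} = - \frac{191131}{14560}$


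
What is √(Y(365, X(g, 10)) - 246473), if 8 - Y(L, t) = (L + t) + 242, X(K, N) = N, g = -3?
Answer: 11*I*√2042 ≈ 497.07*I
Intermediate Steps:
Y(L, t) = -234 - L - t (Y(L, t) = 8 - ((L + t) + 242) = 8 - (242 + L + t) = 8 + (-242 - L - t) = -234 - L - t)
√(Y(365, X(g, 10)) - 246473) = √((-234 - 1*365 - 1*10) - 246473) = √((-234 - 365 - 10) - 246473) = √(-609 - 246473) = √(-247082) = 11*I*√2042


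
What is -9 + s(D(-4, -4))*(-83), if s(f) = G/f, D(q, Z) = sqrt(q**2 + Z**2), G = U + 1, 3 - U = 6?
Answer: -9 + 83*sqrt(2)/4 ≈ 20.345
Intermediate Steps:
U = -3 (U = 3 - 1*6 = 3 - 6 = -3)
G = -2 (G = -3 + 1 = -2)
D(q, Z) = sqrt(Z**2 + q**2)
s(f) = -2/f
-9 + s(D(-4, -4))*(-83) = -9 - 2/sqrt((-4)**2 + (-4)**2)*(-83) = -9 - 2/sqrt(16 + 16)*(-83) = -9 - 2*sqrt(2)/8*(-83) = -9 - sqrt(2)/4*(-83) = -9 + 83*sqrt(2)/4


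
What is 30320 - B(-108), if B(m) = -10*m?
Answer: 29240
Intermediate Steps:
30320 - B(-108) = 30320 - (-10)*(-108) = 30320 - 1*1080 = 30320 - 1080 = 29240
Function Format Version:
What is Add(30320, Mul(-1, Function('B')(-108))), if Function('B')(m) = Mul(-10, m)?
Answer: 29240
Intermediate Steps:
Add(30320, Mul(-1, Function('B')(-108))) = Add(30320, Mul(-1, Mul(-10, -108))) = Add(30320, Mul(-1, 1080)) = Add(30320, -1080) = 29240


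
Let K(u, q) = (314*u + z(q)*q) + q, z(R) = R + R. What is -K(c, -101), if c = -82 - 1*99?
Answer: 36533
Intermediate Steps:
z(R) = 2*R
c = -181 (c = -82 - 99 = -181)
K(u, q) = q + 2*q² + 314*u (K(u, q) = (314*u + (2*q)*q) + q = (314*u + 2*q²) + q = (2*q² + 314*u) + q = q + 2*q² + 314*u)
-K(c, -101) = -(-101 + 2*(-101)² + 314*(-181)) = -(-101 + 2*10201 - 56834) = -(-101 + 20402 - 56834) = -1*(-36533) = 36533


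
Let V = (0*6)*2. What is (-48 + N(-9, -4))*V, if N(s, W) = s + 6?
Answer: 0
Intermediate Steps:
N(s, W) = 6 + s
V = 0 (V = 0*2 = 0)
(-48 + N(-9, -4))*V = (-48 + (6 - 9))*0 = (-48 - 3)*0 = -51*0 = 0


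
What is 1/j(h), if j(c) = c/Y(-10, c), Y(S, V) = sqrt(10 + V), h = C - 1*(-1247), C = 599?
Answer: 4*sqrt(29)/923 ≈ 0.023338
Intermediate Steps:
h = 1846 (h = 599 - 1*(-1247) = 599 + 1247 = 1846)
j(c) = c/sqrt(10 + c) (j(c) = c/(sqrt(10 + c)) = c/sqrt(10 + c))
1/j(h) = 1/(1846/sqrt(10 + 1846)) = 1/(1846/sqrt(1856)) = 1/(1846*(sqrt(29)/232)) = 1/(923*sqrt(29)/116) = 4*sqrt(29)/923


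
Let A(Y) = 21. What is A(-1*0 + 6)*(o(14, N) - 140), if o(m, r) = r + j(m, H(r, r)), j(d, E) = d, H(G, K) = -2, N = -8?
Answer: -2814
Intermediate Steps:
o(m, r) = m + r (o(m, r) = r + m = m + r)
A(-1*0 + 6)*(o(14, N) - 140) = 21*((14 - 8) - 140) = 21*(6 - 140) = 21*(-134) = -2814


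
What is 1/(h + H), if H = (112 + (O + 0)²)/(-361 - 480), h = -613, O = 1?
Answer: -841/515646 ≈ -0.0016310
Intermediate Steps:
H = -113/841 (H = (112 + (1 + 0)²)/(-361 - 480) = (112 + 1²)/(-841) = (112 + 1)*(-1/841) = 113*(-1/841) = -113/841 ≈ -0.13436)
1/(h + H) = 1/(-613 - 113/841) = 1/(-515646/841) = -841/515646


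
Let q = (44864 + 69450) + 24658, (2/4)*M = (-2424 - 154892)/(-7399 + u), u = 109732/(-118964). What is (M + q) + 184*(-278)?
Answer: 4834219742438/55020273 ≈ 87863.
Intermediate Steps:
u = -27433/29741 (u = 109732*(-1/118964) = -27433/29741 ≈ -0.92240)
M = 2339367578/55020273 (M = 2*((-2424 - 154892)/(-7399 - 27433/29741)) = 2*(-157316/(-220081092/29741)) = 2*(-157316*(-29741/220081092)) = 2*(1169683789/55020273) = 2339367578/55020273 ≈ 42.518)
q = 138972 (q = 114314 + 24658 = 138972)
(M + q) + 184*(-278) = (2339367578/55020273 + 138972) + 184*(-278) = 7648616746934/55020273 - 51152 = 4834219742438/55020273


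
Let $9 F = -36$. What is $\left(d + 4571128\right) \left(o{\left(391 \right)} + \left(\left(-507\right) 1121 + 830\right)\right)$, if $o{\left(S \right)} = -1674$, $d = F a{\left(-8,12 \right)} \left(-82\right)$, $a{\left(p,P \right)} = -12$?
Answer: $-2599604581672$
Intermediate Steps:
$F = -4$ ($F = \frac{1}{9} \left(-36\right) = -4$)
$d = -3936$ ($d = \left(-4\right) \left(-12\right) \left(-82\right) = 48 \left(-82\right) = -3936$)
$\left(d + 4571128\right) \left(o{\left(391 \right)} + \left(\left(-507\right) 1121 + 830\right)\right) = \left(-3936 + 4571128\right) \left(-1674 + \left(\left(-507\right) 1121 + 830\right)\right) = 4567192 \left(-1674 + \left(-568347 + 830\right)\right) = 4567192 \left(-1674 - 567517\right) = 4567192 \left(-569191\right) = -2599604581672$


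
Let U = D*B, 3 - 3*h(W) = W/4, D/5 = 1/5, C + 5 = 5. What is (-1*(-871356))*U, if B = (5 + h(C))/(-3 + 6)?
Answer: 1742712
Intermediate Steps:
C = 0 (C = -5 + 5 = 0)
D = 1 (D = 5/5 = 5*(⅕) = 1)
h(W) = 1 - W/12 (h(W) = 1 - W/(3*4) = 1 - W/12)
B = 2 (B = (5 + (1 - 1/12*0))/(-3 + 6) = (5 + (1 + 0))/3 = (5 + 1)*(⅓) = 6*(⅓) = 2)
U = 2 (U = 1*2 = 2)
(-1*(-871356))*U = -1*(-871356)*2 = 871356*2 = 1742712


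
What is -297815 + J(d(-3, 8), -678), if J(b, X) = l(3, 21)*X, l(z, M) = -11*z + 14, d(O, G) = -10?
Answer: -284933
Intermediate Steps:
l(z, M) = 14 - 11*z
J(b, X) = -19*X (J(b, X) = (14 - 11*3)*X = (14 - 33)*X = -19*X)
-297815 + J(d(-3, 8), -678) = -297815 - 19*(-678) = -297815 + 12882 = -284933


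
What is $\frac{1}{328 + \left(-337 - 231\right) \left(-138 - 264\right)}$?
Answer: $\frac{1}{228664} \approx 4.3732 \cdot 10^{-6}$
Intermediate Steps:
$\frac{1}{328 + \left(-337 - 231\right) \left(-138 - 264\right)} = \frac{1}{328 - -228336} = \frac{1}{328 + 228336} = \frac{1}{228664}$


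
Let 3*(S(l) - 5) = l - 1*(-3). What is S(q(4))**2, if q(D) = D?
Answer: 484/9 ≈ 53.778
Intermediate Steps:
S(l) = 6 + l/3 (S(l) = 5 + (l - 1*(-3))/3 = 5 + (l + 3)/3 = 5 + (3 + l)/3 = 5 + (1 + l/3) = 6 + l/3)
S(q(4))**2 = (6 + (1/3)*4)**2 = (6 + 4/3)**2 = (22/3)**2 = 484/9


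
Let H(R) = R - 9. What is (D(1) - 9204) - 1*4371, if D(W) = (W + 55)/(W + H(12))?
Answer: -13561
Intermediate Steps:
H(R) = -9 + R
D(W) = (55 + W)/(3 + W) (D(W) = (W + 55)/(W + (-9 + 12)) = (55 + W)/(W + 3) = (55 + W)/(3 + W))
(D(1) - 9204) - 1*4371 = ((55 + 1)/(3 + 1) - 9204) - 1*4371 = (56/4 - 9204) - 4371 = ((¼)*56 - 9204) - 4371 = (14 - 9204) - 4371 = -9190 - 4371 = -13561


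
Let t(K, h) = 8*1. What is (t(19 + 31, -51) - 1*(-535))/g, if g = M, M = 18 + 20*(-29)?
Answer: -543/562 ≈ -0.96619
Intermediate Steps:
t(K, h) = 8
M = -562 (M = 18 - 580 = -562)
g = -562
(t(19 + 31, -51) - 1*(-535))/g = (8 - 1*(-535))/(-562) = (8 + 535)*(-1/562) = 543*(-1/562) = -543/562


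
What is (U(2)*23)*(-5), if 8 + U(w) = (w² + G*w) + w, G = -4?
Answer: 1150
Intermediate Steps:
U(w) = -8 + w² - 3*w (U(w) = -8 + ((w² - 4*w) + w) = -8 + (w² - 3*w) = -8 + w² - 3*w)
(U(2)*23)*(-5) = ((-8 + 2² - 3*2)*23)*(-5) = ((-8 + 4 - 6)*23)*(-5) = -10*23*(-5) = -230*(-5) = 1150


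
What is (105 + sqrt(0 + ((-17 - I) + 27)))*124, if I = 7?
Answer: 13020 + 124*sqrt(3) ≈ 13235.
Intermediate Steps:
(105 + sqrt(0 + ((-17 - I) + 27)))*124 = (105 + sqrt(0 + ((-17 - 1*7) + 27)))*124 = (105 + sqrt(0 + ((-17 - 7) + 27)))*124 = (105 + sqrt(0 + (-24 + 27)))*124 = (105 + sqrt(0 + 3))*124 = (105 + sqrt(3))*124 = 13020 + 124*sqrt(3)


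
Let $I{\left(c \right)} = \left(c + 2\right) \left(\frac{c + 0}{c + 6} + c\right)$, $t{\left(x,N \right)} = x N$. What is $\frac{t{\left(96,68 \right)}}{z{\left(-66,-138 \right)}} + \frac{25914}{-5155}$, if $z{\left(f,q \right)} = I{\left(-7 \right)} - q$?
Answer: $\frac{5012618}{118565} \approx 42.277$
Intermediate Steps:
$t{\left(x,N \right)} = N x$
$I{\left(c \right)} = \left(2 + c\right) \left(c + \frac{c}{6 + c}\right)$ ($I{\left(c \right)} = \left(2 + c\right) \left(\frac{c}{6 + c} + c\right) = \left(2 + c\right) \left(c + \frac{c}{6 + c}\right)$)
$z{\left(f,q \right)} = - q$ ($z{\left(f,q \right)} = - \frac{7 \left(14 + \left(-7\right)^{2} + 9 \left(-7\right)\right)}{6 - 7} - q = - \frac{7 \left(14 + 49 - 63\right)}{-1} - q = \left(-7\right) \left(-1\right) 0 - q = 0 - q = - q$)
$\frac{t{\left(96,68 \right)}}{z{\left(-66,-138 \right)}} + \frac{25914}{-5155} = \frac{68 \cdot 96}{\left(-1\right) \left(-138\right)} + \frac{25914}{-5155} = \frac{6528}{138} + 25914 \left(- \frac{1}{5155}\right) = 6528 \cdot \frac{1}{138} - \frac{25914}{5155} = \frac{1088}{23} - \frac{25914}{5155} = \frac{5012618}{118565}$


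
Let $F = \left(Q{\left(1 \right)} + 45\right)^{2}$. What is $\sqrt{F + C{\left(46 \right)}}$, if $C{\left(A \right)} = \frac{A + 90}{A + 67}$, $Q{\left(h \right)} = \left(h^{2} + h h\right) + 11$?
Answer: $\frac{6 \sqrt{1193619}}{113} \approx 58.01$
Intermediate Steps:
$Q{\left(h \right)} = 11 + 2 h^{2}$ ($Q{\left(h \right)} = \left(h^{2} + h^{2}\right) + 11 = 2 h^{2} + 11 = 11 + 2 h^{2}$)
$C{\left(A \right)} = \frac{90 + A}{67 + A}$
$F = 3364$ ($F = \left(\left(11 + 2 \cdot 1^{2}\right) + 45\right)^{2} = \left(\left(11 + 2 \cdot 1\right) + 45\right)^{2} = \left(\left(11 + 2\right) + 45\right)^{2} = \left(13 + 45\right)^{2} = 58^{2} = 3364$)
$\sqrt{F + C{\left(46 \right)}} = \sqrt{3364 + \frac{90 + 46}{67 + 46}} = \sqrt{3364 + \frac{1}{113} \cdot 136} = \sqrt{3364 + \frac{136}{113}} = \sqrt{\frac{380268}{113}} = \frac{6 \sqrt{1193619}}{113}$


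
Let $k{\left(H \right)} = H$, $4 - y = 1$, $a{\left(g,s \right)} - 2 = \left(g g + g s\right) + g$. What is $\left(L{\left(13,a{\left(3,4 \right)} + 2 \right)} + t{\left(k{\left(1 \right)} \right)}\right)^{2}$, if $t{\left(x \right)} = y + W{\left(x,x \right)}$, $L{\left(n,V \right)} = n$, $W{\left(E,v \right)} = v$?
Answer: $289$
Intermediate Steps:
$a{\left(g,s \right)} = 2 + g + g^{2} + g s$ ($a{\left(g,s \right)} = 2 + \left(\left(g g + g s\right) + g\right) = 2 + \left(\left(g^{2} + g s\right) + g\right) = 2 + \left(g + g^{2} + g s\right) = 2 + g + g^{2} + g s$)
$y = 3$ ($y = 4 - 1 = 3$)
$t{\left(x \right)} = 3 + x$
$\left(L{\left(13,a{\left(3,4 \right)} + 2 \right)} + t{\left(k{\left(1 \right)} \right)}\right)^{2} = \left(13 + \left(3 + 1\right)\right)^{2} = \left(13 + 4\right)^{2} = 17^{2} = 289$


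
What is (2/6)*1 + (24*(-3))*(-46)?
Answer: 9937/3 ≈ 3312.3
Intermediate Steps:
(2/6)*1 + (24*(-3))*(-46) = (2*(⅙))*1 - 72*(-46) = (⅓)*1 + 3312 = ⅓ + 3312 = 9937/3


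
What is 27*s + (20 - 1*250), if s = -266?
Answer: -7412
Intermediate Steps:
27*s + (20 - 1*250) = 27*(-266) + (20 - 1*250) = -7182 + (20 - 250) = -7182 - 230 = -7412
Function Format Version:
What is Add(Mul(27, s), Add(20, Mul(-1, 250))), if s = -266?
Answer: -7412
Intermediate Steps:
Add(Mul(27, s), Add(20, Mul(-1, 250))) = Add(Mul(27, -266), Add(20, Mul(-1, 250))) = Add(-7182, Add(20, -250)) = Add(-7182, -230) = -7412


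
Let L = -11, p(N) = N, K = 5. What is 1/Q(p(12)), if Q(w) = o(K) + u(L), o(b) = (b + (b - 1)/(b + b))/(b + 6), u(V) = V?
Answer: -55/578 ≈ -0.095156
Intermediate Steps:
o(b) = (b + (-1 + b)/(2*b))/(6 + b) (o(b) = (b + (-1 + b)/((2*b)))/(6 + b) = (b + (-1 + b)*(1/(2*b)))/(6 + b) = (b + (-1 + b)/(2*b))/(6 + b))
Q(w) = -578/55 (Q(w) = (1/2)*(-1 + 5 + 2*5**2)/(5*(6 + 5)) - 11 = (1/2)*(1/5)*(-1 + 5 + 2*25)/11 - 11 = (1/2)*(1/5)*(1/11)*(-1 + 5 + 50) - 11 = (1/2)*(1/5)*(1/11)*54 - 11 = 27/55 - 11 = -578/55)
1/Q(p(12)) = 1/(-578/55) = -55/578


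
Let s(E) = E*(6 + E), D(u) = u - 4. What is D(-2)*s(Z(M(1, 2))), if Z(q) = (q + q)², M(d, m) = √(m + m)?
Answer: -2112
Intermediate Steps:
M(d, m) = √2*√m (M(d, m) = √(2*m) = √2*√m)
Z(q) = 4*q² (Z(q) = (2*q)² = 4*q²)
D(u) = -4 + u
D(-2)*s(Z(M(1, 2))) = (-4 - 2)*((4*(√2*√2)²)*(6 + 4*(√2*√2)²)) = -6*4*2²*(6 + 4*2²) = -6*4*4*(6 + 4*4) = -96*(6 + 16) = -96*22 = -6*352 = -2112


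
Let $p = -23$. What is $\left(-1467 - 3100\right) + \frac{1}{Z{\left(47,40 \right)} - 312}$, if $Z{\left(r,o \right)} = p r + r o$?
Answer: $- \frac{2224128}{487} \approx -4567.0$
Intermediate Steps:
$Z{\left(r,o \right)} = - 23 r + o r$ ($Z{\left(r,o \right)} = - 23 r + r o = - 23 r + o r$)
$\left(-1467 - 3100\right) + \frac{1}{Z{\left(47,40 \right)} - 312} = \left(-1467 - 3100\right) + \frac{1}{47 \left(-23 + 40\right) - 312} = -4567 + \frac{1}{47 \cdot 17 - 312} = -4567 + \frac{1}{799 - 312} = -4567 + \frac{1}{487} = - \frac{2224128}{487}$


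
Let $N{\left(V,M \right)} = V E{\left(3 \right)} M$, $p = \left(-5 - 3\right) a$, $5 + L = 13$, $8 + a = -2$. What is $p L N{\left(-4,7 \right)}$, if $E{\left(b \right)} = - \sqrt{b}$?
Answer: $17920 \sqrt{3} \approx 31038.0$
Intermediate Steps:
$a = -10$ ($a = -8 - 2 = -10$)
$L = 8$ ($L = -5 + 13 = 8$)
$p = 80$ ($p = \left(-5 - 3\right) \left(-10\right) = \left(-8\right) \left(-10\right) = 80$)
$N{\left(V,M \right)} = - M V \sqrt{3}$ ($N{\left(V,M \right)} = V \left(- \sqrt{3}\right) M = - V \sqrt{3} M = - M V \sqrt{3}$)
$p L N{\left(-4,7 \right)} = 80 \cdot 8 \left(\left(-1\right) 7 \left(-4\right) \sqrt{3}\right) = 640 \cdot 28 \sqrt{3} = 17920 \sqrt{3}$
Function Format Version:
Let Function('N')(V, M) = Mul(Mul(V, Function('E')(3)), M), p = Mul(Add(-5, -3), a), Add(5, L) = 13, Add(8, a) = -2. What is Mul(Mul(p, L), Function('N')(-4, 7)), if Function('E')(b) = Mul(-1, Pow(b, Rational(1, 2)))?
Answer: Mul(17920, Pow(3, Rational(1, 2))) ≈ 31038.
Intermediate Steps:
a = -10 (a = Add(-8, -2) = -10)
L = 8 (L = Add(-5, 13) = 8)
p = 80 (p = Mul(Add(-5, -3), -10) = Mul(-8, -10) = 80)
Function('N')(V, M) = Mul(-1, M, V, Pow(3, Rational(1, 2))) (Function('N')(V, M) = Mul(Mul(V, Mul(-1, Pow(3, Rational(1, 2)))), M) = Mul(Mul(-1, V, Pow(3, Rational(1, 2))), M) = Mul(-1, M, V, Pow(3, Rational(1, 2))))
Mul(Mul(p, L), Function('N')(-4, 7)) = Mul(Mul(80, 8), Mul(-1, 7, -4, Pow(3, Rational(1, 2)))) = Mul(640, Mul(28, Pow(3, Rational(1, 2)))) = Mul(17920, Pow(3, Rational(1, 2)))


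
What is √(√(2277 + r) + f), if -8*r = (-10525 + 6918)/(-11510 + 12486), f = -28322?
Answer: √(-1686178592 + 61*√2169455606)/244 ≈ 168.15*I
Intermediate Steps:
r = 3607/7808 (r = -(-10525 + 6918)/(8*(-11510 + 12486)) = -(-3607)/(8*976) = -⅛*(-3607/976) = 3607/7808 ≈ 0.46196)
√(√(2277 + r) + f) = √(√(2277 + 3607/7808) - 28322) = √(√(17782423/7808) - 28322) = √(√2169455606/976 - 28322) = √(-28322 + √2169455606/976)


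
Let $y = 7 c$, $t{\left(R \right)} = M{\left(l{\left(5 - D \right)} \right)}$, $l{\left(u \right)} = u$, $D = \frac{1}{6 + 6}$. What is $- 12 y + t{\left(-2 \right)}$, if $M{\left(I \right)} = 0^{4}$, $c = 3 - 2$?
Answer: $-84$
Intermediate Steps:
$c = 1$ ($c = 3 - 2 = 1$)
$D = \frac{1}{12} \approx 0.083333$
$M{\left(I \right)} = 0$
$t{\left(R \right)} = 0$
$y = 7$ ($y = 7 \cdot 1 = 7$)
$- 12 y + t{\left(-2 \right)} = \left(-12\right) 7 + 0 = -84 + 0 = -84$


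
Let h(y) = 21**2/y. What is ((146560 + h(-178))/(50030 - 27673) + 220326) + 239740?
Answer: 1830879897275/3979546 ≈ 4.6007e+5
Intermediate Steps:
h(y) = 441/y
((146560 + h(-178))/(50030 - 27673) + 220326) + 239740 = ((146560 + 441/(-178))/(50030 - 27673) + 220326) + 239740 = ((146560 + 441*(-1/178))/22357 + 220326) + 239740 = ((146560 - 441/178)*(1/22357) + 220326) + 239740 = ((26087239/178)*(1/22357) + 220326) + 239740 = (26087239/3979546 + 220326) + 239740 = 876823539235/3979546 + 239740 = 1830879897275/3979546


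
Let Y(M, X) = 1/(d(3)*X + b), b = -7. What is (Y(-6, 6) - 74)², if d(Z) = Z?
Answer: 660969/121 ≈ 5462.6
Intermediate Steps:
Y(M, X) = 1/(-7 + 3*X) (Y(M, X) = 1/(3*X - 7) = 1/(-7 + 3*X))
(Y(-6, 6) - 74)² = (1/(-7 + 3*6) - 74)² = (1/(-7 + 18) - 74)² = (1/11 - 74)² = (-813/11)² = 660969/121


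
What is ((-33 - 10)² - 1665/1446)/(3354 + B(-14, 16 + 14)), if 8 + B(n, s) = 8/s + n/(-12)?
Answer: 13359945/24201943 ≈ 0.55202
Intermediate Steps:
B(n, s) = -8 + 8/s - n/12 (B(n, s) = -8 + (8/s + n/(-12)) = -8 + (8/s + n*(-1/12)) = -8 + (8/s - n/12) = -8 + 8/s - n/12)
((-33 - 10)² - 1665/1446)/(3354 + B(-14, 16 + 14)) = ((-33 - 10)² - 1665/1446)/(3354 + (-8 + 8/(16 + 14) - 1/12*(-14))) = ((-43)² - 1665*1/1446)/(3354 + (-8 + 8/30 + 7/6)) = (1849 - 555/482)/(3354 + (-8 + 8*(1/30) + 7/6)) = 890663/(482*(3354 + (-8 + 4/15 + 7/6))) = 890663/(482*(3354 - 197/30)) = 890663/(482*(100423/30)) = (890663/482)*(30/100423) = 13359945/24201943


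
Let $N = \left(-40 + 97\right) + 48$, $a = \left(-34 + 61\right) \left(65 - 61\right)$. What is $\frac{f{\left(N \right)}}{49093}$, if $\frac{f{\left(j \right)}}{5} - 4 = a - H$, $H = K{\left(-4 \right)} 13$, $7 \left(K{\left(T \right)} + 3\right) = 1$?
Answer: $\frac{5220}{343651} \approx 0.01519$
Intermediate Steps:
$a = 108$ ($a = 27 \cdot 4 = 108$)
$K{\left(T \right)} = - \frac{20}{7}$ ($K{\left(T \right)} = -3 + \frac{1}{7} \cdot 1 = -3 + \frac{1}{7} = - \frac{20}{7}$)
$H = - \frac{260}{7}$ ($H = \left(- \frac{20}{7}\right) 13 = - \frac{260}{7} \approx -37.143$)
$N = 105$ ($N = 57 + 48 = 105$)
$f{\left(j \right)} = \frac{5220}{7}$ ($f{\left(j \right)} = 20 + 5 \left(108 - - \frac{260}{7}\right) = 20 + 5 \left(108 + \frac{260}{7}\right) = 20 + 5 \cdot \frac{1016}{7} = 20 + \frac{5080}{7} = \frac{5220}{7}$)
$\frac{f{\left(N \right)}}{49093} = \frac{5220}{7 \cdot 49093} = \frac{5220}{7} \cdot \frac{1}{49093} = \frac{5220}{343651}$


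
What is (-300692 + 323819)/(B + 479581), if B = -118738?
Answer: 7709/120281 ≈ 0.064092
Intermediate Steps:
(-300692 + 323819)/(B + 479581) = (-300692 + 323819)/(-118738 + 479581) = 23127/360843 = 23127*(1/360843) = 7709/120281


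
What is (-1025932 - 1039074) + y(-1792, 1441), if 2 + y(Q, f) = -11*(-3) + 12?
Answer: -2064963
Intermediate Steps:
y(Q, f) = 43 (y(Q, f) = -2 + (-11*(-3) + 12) = -2 + (33 + 12) = -2 + 45 = 43)
(-1025932 - 1039074) + y(-1792, 1441) = (-1025932 - 1039074) + 43 = -2065006 + 43 = -2064963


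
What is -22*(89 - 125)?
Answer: 792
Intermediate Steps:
-22*(89 - 125) = -22*(-36) = 792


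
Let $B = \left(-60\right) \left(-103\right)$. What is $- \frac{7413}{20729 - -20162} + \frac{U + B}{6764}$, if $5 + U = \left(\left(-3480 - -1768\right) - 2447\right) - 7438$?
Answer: $- \frac{135926267}{138293362} \approx -0.98288$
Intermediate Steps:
$B = 6180$
$U = -11602$ ($U = -5 - 11597 = -11602$)
$- \frac{7413}{20729 - -20162} + \frac{U + B}{6764} = - \frac{7413}{20729 - -20162} + \frac{-11602 + 6180}{6764} = - \frac{7413}{20729 + 20162} - \frac{2711}{3382} = - \frac{7413}{40891} - \frac{2711}{3382} = - \frac{135926267}{138293362}$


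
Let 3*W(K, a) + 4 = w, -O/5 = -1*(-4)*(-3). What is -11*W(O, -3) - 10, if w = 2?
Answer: -8/3 ≈ -2.6667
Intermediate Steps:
O = 60 (O = -5*(-1*(-4))*(-3) = -20*(-3) = -5*(-12) = 60)
W(K, a) = -2/3 (W(K, a) = -4/3 + (1/3)*2 = -4/3 + 2/3 = -2/3)
-11*W(O, -3) - 10 = -11*(-2/3) - 10 = 22/3 - 10 = -8/3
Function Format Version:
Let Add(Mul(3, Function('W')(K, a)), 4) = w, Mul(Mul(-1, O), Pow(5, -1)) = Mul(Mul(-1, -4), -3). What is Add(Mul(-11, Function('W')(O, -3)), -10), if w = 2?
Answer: Rational(-8, 3) ≈ -2.6667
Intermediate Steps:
O = 60 (O = Mul(-5, Mul(Mul(-1, -4), -3)) = Mul(-5, Mul(4, -3)) = Mul(-5, -12) = 60)
Function('W')(K, a) = Rational(-2, 3) (Function('W')(K, a) = Add(Rational(-4, 3), Mul(Rational(1, 3), 2)) = Add(Rational(-4, 3), Rational(2, 3)) = Rational(-2, 3))
Add(Mul(-11, Function('W')(O, -3)), -10) = Add(Mul(-11, Rational(-2, 3)), -10) = Add(Rational(22, 3), -10) = Rational(-8, 3)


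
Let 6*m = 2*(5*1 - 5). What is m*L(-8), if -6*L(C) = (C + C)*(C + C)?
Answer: 0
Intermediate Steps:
L(C) = -2*C**2/3 (L(C) = -(C + C)*(C + C)/6 = -2*C*2*C/6 = -2*C**2/3)
m = 0 (m = (2*(5*1 - 5))/6 = (2*(5 - 5))/6 = (2*0)/6 = (1/6)*0 = 0)
m*L(-8) = 0*(-2/3*(-8)**2) = 0*(-2/3*64) = 0*(-128/3) = 0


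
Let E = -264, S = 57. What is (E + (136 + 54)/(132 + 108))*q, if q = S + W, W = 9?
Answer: -69487/4 ≈ -17372.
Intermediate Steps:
q = 66 (q = 57 + 9 = 66)
(E + (136 + 54)/(132 + 108))*q = (-264 + (136 + 54)/(132 + 108))*66 = (-264 + 190/240)*66 = (-264 + 190*(1/240))*66 = (-264 + 19/24)*66 = -6317/24*66 = -69487/4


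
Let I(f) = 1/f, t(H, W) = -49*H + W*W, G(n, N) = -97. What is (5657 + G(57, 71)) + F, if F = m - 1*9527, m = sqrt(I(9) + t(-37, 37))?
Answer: -3967 + sqrt(28639)/3 ≈ -3910.6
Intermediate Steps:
t(H, W) = W**2 - 49*H (t(H, W) = -49*H + W**2 = W**2 - 49*H)
m = sqrt(28639)/3 (m = sqrt(1/9 + (37**2 - 49*(-37))) = sqrt(1/9 + (1369 + 1813)) = sqrt(1/9 + 3182) = sqrt(28639/9) = sqrt(28639)/3 ≈ 56.410)
F = -9527 + sqrt(28639)/3 (F = sqrt(28639)/3 - 1*9527 = sqrt(28639)/3 - 9527 = -9527 + sqrt(28639)/3 ≈ -9470.6)
(5657 + G(57, 71)) + F = (5657 - 97) + (-9527 + sqrt(28639)/3) = 5560 + (-9527 + sqrt(28639)/3) = -3967 + sqrt(28639)/3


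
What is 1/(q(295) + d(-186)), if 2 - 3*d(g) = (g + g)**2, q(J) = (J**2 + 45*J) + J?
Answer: 3/163403 ≈ 1.8360e-5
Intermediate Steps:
q(J) = J**2 + 46*J
d(g) = 2/3 - 4*g**2/3 (d(g) = 2/3 - (g + g)**2/3 = 2/3 - 4*g**2/3)
1/(q(295) + d(-186)) = 1/(295*(46 + 295) + (2/3 - 4/3*(-186)**2)) = 1/(295*341 + (2/3 - 4/3*34596)) = 1/(100595 + (2/3 - 46128)) = 1/(100595 - 138382/3) = 1/(163403/3) = 3/163403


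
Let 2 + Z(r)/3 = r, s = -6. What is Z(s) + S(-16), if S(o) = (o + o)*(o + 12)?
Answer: 104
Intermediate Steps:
Z(r) = -6 + 3*r
S(o) = 2*o*(12 + o) (S(o) = (2*o)*(12 + o) = 2*o*(12 + o))
Z(s) + S(-16) = (-6 + 3*(-6)) + 2*(-16)*(12 - 16) = (-6 - 18) + 2*(-16)*(-4) = -24 + 128 = 104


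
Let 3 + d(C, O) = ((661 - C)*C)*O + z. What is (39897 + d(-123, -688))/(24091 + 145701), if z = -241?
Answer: 66384869/169792 ≈ 390.98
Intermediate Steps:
d(C, O) = -244 + C*O*(661 - C) (d(C, O) = -3 + (((661 - C)*C)*O - 241) = -3 + ((C*(661 - C))*O - 241) = -3 + (C*O*(661 - C) - 241) = -3 + (-241 + C*O*(661 - C)) = -244 + C*O*(661 - C))
(39897 + d(-123, -688))/(24091 + 145701) = (39897 + (-244 - 1*(-688)*(-123)**2 + 661*(-123)*(-688)))/(24091 + 145701) = (39897 + (-244 - 1*(-688)*15129 + 55936464))/169792 = (39897 + (-244 + 10408752 + 55936464))*(1/169792) = (39897 + 66344972)*(1/169792) = 66384869*(1/169792) = 66384869/169792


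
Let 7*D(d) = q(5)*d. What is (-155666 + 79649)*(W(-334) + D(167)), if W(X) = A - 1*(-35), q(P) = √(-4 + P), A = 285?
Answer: -182972919/7 ≈ -2.6139e+7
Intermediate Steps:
W(X) = 320 (W(X) = 285 - 1*(-35) = 285 + 35 = 320)
D(d) = d/7 (D(d) = (√(-4 + 5)*d)/7 = (√1*d)/7 = (1*d)/7 = d/7)
(-155666 + 79649)*(W(-334) + D(167)) = (-155666 + 79649)*(320 + (⅐)*167) = -76017*(320 + 167/7) = -76017*2407/7 = -182972919/7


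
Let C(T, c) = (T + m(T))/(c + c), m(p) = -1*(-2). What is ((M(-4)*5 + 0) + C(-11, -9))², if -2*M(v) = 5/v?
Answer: 841/64 ≈ 13.141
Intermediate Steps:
m(p) = 2
C(T, c) = (2 + T)/(2*c) (C(T, c) = (T + 2)/(c + c) = (2 + T)/((2*c)) = (2 + T)*(1/(2*c)) = (2 + T)/(2*c))
M(v) = -5/(2*v)
((M(-4)*5 + 0) + C(-11, -9))² = ((-5/2/(-4)*5 + 0) + (½)*(2 - 11)/(-9))² = ((-5/2*(-¼)*5 + 0) + (½)*(-⅑)*(-9))² = (((5/8)*5 + 0) + ½)² = ((25/8 + 0) + ½)² = (25/8 + ½)² = (29/8)² = 841/64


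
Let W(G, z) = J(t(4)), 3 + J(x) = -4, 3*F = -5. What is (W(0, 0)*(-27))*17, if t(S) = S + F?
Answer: 3213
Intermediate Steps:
F = -5/3 (F = (⅓)*(-5) = -5/3 ≈ -1.6667)
t(S) = -5/3 + S (t(S) = S - 5/3 = -5/3 + S)
J(x) = -7 (J(x) = -3 - 4 = -7)
W(G, z) = -7
(W(0, 0)*(-27))*17 = -7*(-27)*17 = 189*17 = 3213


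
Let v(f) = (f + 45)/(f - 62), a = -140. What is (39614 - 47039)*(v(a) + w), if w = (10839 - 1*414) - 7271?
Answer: -4731232275/202 ≈ -2.3422e+7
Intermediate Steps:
w = 3154 (w = (10839 - 414) - 7271 = 10425 - 7271 = 3154)
v(f) = (45 + f)/(-62 + f)
(39614 - 47039)*(v(a) + w) = (39614 - 47039)*((45 - 140)/(-62 - 140) + 3154) = -7425*(-95/(-202) + 3154) = -7425*(-1/202*(-95) + 3154) = -7425*(95/202 + 3154) = -7425*637203/202 = -4731232275/202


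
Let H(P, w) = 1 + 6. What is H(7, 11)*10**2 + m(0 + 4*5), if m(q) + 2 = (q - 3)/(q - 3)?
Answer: 699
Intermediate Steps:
m(q) = -1 (m(q) = -2 + (q - 3)/(q - 3) = -2 + (-3 + q)/(-3 + q) = -2 + 1 = -1)
H(P, w) = 7
H(7, 11)*10**2 + m(0 + 4*5) = 7*10**2 - 1 = 7*100 - 1 = 700 - 1 = 699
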